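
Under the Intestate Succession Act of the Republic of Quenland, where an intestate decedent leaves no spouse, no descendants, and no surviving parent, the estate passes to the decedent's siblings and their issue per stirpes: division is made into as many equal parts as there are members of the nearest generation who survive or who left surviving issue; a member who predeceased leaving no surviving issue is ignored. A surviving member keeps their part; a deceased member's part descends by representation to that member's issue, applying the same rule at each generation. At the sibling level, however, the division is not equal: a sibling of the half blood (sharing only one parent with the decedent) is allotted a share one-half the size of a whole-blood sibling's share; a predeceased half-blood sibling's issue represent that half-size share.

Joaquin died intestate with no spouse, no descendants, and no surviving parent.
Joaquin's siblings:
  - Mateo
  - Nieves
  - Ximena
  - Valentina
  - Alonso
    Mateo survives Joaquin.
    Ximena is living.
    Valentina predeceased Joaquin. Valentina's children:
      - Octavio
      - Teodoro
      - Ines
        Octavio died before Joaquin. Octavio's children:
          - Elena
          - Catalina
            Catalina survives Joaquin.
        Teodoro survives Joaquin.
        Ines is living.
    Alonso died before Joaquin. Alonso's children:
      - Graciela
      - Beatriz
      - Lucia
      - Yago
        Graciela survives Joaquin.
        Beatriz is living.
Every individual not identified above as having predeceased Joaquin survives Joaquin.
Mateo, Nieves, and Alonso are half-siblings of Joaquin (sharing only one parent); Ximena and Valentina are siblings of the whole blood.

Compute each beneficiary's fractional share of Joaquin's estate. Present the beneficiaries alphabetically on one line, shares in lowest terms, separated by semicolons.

Beatriz 1/28; Catalina 1/21; Elena 1/21; Graciela 1/28; Ines 2/21; Lucia 1/28; Mateo 1/7; Nieves 1/7; Teodoro 2/21; Ximena 2/7; Yago 1/28

No spouse, descendants, or parent survives, so the estate passes to Joaquin's siblings per stirpes.
Half-blood siblings count for one-half the weight of whole-blood siblings at the initial division.
Dividing 1 in proportion to weights (total weight 7/2): Mateo (weight 1/2) → 1/7; Nieves (weight 1/2) → 1/7; Ximena (weight 1) → 2/7; Valentina (weight 1) → 2/7; Alonso (weight 1/2) → 1/7.
Mateo is living and takes 1/7.
Nieves is living and takes 1/7.
Ximena is living and takes 2/7.
Valentina predeceased; the 2/7 allotted to Valentina's branch passes to Valentina's issue by representation.
The 2/7 is divided into 3 equal shares of 2/21 among Octavio, Teodoro, Ines.
Octavio predeceased; the 2/21 allotted to Octavio's branch passes to Octavio's issue by representation.
The 2/21 is divided into 2 equal shares of 1/21 among Elena, Catalina.
Elena is living and takes 1/21.
Catalina is living and takes 1/21.
Teodoro is living and takes 2/21.
Ines is living and takes 2/21.
Alonso predeceased; the 1/7 allotted to Alonso's branch passes to Alonso's issue by representation.
The 1/7 is divided into 4 equal shares of 1/28 among Graciela, Beatriz, Lucia, Yago.
Graciela is living and takes 1/28.
Beatriz is living and takes 1/28.
Lucia is living and takes 1/28.
Yago is living and takes 1/28.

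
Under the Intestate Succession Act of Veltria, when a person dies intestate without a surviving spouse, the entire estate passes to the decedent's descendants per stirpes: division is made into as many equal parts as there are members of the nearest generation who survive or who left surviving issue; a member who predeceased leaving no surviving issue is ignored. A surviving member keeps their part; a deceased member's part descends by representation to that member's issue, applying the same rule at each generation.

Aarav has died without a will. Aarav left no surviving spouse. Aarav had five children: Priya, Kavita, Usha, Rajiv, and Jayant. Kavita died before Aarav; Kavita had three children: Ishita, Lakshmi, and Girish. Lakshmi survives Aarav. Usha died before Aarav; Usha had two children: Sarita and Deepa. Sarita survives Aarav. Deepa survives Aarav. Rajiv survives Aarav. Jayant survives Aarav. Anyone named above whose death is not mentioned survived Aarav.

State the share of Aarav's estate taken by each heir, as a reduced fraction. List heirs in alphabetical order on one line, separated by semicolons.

There is no surviving spouse, so the entire estate passes to Aarav's descendants per stirpes.
The estate is divided into 5 equal shares of 1/5 among Priya, Kavita, Usha, Rajiv, Jayant.
Priya is living and takes 1/5.
Kavita predeceased; the 1/5 allotted to Kavita's branch passes to Kavita's issue by representation.
The 1/5 is divided into 3 equal shares of 1/15 among Ishita, Lakshmi, Girish.
Ishita is living and takes 1/15.
Lakshmi is living and takes 1/15.
Girish is living and takes 1/15.
Usha predeceased; the 1/5 allotted to Usha's branch passes to Usha's issue by representation.
The 1/5 is divided into 2 equal shares of 1/10 among Sarita, Deepa.
Sarita is living and takes 1/10.
Deepa is living and takes 1/10.
Rajiv is living and takes 1/5.
Jayant is living and takes 1/5.

Deepa 1/10; Girish 1/15; Ishita 1/15; Jayant 1/5; Lakshmi 1/15; Priya 1/5; Rajiv 1/5; Sarita 1/10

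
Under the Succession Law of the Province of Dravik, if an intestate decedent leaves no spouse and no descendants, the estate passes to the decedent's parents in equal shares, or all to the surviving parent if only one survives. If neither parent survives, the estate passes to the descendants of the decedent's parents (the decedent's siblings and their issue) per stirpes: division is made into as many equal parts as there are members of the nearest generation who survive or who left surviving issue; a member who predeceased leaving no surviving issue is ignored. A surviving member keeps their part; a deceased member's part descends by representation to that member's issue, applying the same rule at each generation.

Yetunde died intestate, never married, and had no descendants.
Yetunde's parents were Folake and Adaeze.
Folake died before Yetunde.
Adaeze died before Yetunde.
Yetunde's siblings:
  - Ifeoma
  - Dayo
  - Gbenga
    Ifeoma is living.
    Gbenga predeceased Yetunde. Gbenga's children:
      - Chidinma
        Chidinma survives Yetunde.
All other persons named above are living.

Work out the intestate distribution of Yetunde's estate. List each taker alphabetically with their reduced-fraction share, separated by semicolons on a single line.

Neither parent survives and there are no descendants, so the estate passes to Yetunde's siblings and their issue per stirpes.
The estate is divided into 3 equal shares of 1/3 among Ifeoma, Dayo, Gbenga.
Ifeoma is living and takes 1/3.
Dayo is living and takes 1/3.
Gbenga predeceased; the 1/3 allotted to Gbenga's branch passes to Gbenga's issue by representation.
Chidinma is the sole taker at this level and receives the full 1/3.

Chidinma 1/3; Dayo 1/3; Ifeoma 1/3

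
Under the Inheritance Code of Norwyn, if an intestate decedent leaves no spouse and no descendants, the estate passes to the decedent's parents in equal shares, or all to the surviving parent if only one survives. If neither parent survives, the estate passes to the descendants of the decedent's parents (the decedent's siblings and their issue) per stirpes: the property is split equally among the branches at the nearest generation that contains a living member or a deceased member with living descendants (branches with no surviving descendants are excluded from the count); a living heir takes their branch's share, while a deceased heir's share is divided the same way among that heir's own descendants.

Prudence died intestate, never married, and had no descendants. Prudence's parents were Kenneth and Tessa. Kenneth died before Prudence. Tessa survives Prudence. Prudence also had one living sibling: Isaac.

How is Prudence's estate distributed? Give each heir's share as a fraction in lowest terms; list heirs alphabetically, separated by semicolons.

Only one parent, Tessa, survives, so Tessa takes the entire estate. The siblings take nothing because a surviving parent has priority.

Tessa 1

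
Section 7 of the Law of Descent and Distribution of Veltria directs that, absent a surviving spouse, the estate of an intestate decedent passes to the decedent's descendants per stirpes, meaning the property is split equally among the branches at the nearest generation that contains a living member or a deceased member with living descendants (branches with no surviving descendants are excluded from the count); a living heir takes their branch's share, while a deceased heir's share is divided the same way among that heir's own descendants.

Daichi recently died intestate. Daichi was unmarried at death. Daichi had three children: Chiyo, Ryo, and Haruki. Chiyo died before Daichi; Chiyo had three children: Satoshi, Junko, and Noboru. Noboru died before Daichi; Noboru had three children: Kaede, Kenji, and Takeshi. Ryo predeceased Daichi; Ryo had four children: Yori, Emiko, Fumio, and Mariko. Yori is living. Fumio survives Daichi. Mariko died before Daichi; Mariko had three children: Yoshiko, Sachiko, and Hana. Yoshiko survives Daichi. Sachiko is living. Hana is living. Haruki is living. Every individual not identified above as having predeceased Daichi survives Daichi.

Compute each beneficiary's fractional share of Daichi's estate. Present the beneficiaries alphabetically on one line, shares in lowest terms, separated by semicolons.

There is no surviving spouse, so the entire estate passes to Daichi's descendants per stirpes.
The estate is divided into 3 equal shares of 1/3 among Chiyo, Ryo, Haruki.
Chiyo predeceased; the 1/3 allotted to Chiyo's branch passes to Chiyo's issue by representation.
The 1/3 is divided into 3 equal shares of 1/9 among Satoshi, Junko, Noboru.
Satoshi is living and takes 1/9.
Junko is living and takes 1/9.
Noboru predeceased; the 1/9 allotted to Noboru's branch passes to Noboru's issue by representation.
The 1/9 is divided into 3 equal shares of 1/27 among Kaede, Kenji, Takeshi.
Kaede is living and takes 1/27.
Kenji is living and takes 1/27.
Takeshi is living and takes 1/27.
Ryo predeceased; the 1/3 allotted to Ryo's branch passes to Ryo's issue by representation.
The 1/3 is divided into 4 equal shares of 1/12 among Yori, Emiko, Fumio, Mariko.
Yori is living and takes 1/12.
Emiko is living and takes 1/12.
Fumio is living and takes 1/12.
Mariko predeceased; the 1/12 allotted to Mariko's branch passes to Mariko's issue by representation.
The 1/12 is divided into 3 equal shares of 1/36 among Yoshiko, Sachiko, Hana.
Yoshiko is living and takes 1/36.
Sachiko is living and takes 1/36.
Hana is living and takes 1/36.
Haruki is living and takes 1/3.

Emiko 1/12; Fumio 1/12; Hana 1/36; Haruki 1/3; Junko 1/9; Kaede 1/27; Kenji 1/27; Sachiko 1/36; Satoshi 1/9; Takeshi 1/27; Yori 1/12; Yoshiko 1/36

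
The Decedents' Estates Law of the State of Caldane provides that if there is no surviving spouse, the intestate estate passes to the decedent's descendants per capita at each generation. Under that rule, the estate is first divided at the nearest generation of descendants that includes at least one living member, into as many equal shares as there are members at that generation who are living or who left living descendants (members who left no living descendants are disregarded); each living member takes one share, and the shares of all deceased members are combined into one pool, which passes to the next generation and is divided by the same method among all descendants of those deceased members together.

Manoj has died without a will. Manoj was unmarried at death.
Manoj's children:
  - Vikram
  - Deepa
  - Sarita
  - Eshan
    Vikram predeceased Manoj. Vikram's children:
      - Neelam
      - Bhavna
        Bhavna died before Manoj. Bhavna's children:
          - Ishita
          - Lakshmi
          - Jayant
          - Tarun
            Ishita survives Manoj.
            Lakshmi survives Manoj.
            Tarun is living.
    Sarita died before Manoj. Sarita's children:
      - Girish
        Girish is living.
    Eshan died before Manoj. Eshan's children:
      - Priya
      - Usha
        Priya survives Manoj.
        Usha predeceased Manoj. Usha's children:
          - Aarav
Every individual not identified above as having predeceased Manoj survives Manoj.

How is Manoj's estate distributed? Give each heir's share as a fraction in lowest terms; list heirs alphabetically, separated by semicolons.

Aarav 3/50; Deepa 1/4; Girish 3/20; Ishita 3/50; Jayant 3/50; Lakshmi 3/50; Neelam 3/20; Priya 3/20; Tarun 3/50

There is no surviving spouse, so the entire estate passes to Manoj's descendants per capita at each generation.
At generation 1 (Vikram, Deepa, Sarita, Eshan) there are 4 shares of (1)/4 = 1/4 each.
Living: Deepa — each takes 1/4.
Deceased: Vikram, Sarita, and Eshan. Their combined 3/4 is pooled and carried to generation 2.
At generation 2 (Neelam, Bhavna, Girish, Priya, Usha) there are 5 shares of (3/4)/5 = 3/20 each.
Living: Neelam, Girish, and Priya — each takes 3/20.
Deceased: Bhavna and Usha. Their combined 3/10 is pooled and carried to generation 3.
At generation 3 (Ishita, Lakshmi, Jayant, Tarun, Aarav) there are 5 shares of (3/10)/5 = 3/50 each.
Living: Ishita, Lakshmi, Jayant, Tarun, and Aarav — each takes 3/50.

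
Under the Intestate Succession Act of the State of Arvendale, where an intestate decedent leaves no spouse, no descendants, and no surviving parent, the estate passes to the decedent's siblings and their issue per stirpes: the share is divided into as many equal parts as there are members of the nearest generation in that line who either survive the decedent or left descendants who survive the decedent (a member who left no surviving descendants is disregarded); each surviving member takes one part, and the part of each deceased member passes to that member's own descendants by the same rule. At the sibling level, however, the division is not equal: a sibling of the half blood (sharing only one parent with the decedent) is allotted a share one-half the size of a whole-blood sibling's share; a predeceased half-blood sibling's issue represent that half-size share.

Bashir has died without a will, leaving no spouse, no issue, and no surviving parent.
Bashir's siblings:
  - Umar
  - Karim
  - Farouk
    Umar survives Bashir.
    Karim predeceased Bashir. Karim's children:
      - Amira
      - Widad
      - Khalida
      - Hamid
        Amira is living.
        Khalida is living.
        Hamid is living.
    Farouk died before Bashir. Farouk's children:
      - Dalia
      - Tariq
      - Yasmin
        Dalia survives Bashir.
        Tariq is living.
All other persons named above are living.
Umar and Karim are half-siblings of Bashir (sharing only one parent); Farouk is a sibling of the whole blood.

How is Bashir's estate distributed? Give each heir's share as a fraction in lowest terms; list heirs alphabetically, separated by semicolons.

No spouse, descendants, or parent survives, so the estate passes to Bashir's siblings per stirpes.
Half-blood siblings count for one-half the weight of whole-blood siblings at the initial division.
Dividing 1 in proportion to weights (total weight 2): Umar (weight 1/2) → 1/4; Karim (weight 1/2) → 1/4; Farouk (weight 1) → 1/2.
Umar is living and takes 1/4.
Karim predeceased; the 1/4 allotted to Karim's branch passes to Karim's issue by representation.
The 1/4 is divided into 4 equal shares of 1/16 among Amira, Widad, Khalida, Hamid.
Amira is living and takes 1/16.
Widad is living and takes 1/16.
Khalida is living and takes 1/16.
Hamid is living and takes 1/16.
Farouk predeceased; the 1/2 allotted to Farouk's branch passes to Farouk's issue by representation.
The 1/2 is divided into 3 equal shares of 1/6 among Dalia, Tariq, Yasmin.
Dalia is living and takes 1/6.
Tariq is living and takes 1/6.
Yasmin is living and takes 1/6.

Amira 1/16; Dalia 1/6; Hamid 1/16; Khalida 1/16; Tariq 1/6; Umar 1/4; Widad 1/16; Yasmin 1/6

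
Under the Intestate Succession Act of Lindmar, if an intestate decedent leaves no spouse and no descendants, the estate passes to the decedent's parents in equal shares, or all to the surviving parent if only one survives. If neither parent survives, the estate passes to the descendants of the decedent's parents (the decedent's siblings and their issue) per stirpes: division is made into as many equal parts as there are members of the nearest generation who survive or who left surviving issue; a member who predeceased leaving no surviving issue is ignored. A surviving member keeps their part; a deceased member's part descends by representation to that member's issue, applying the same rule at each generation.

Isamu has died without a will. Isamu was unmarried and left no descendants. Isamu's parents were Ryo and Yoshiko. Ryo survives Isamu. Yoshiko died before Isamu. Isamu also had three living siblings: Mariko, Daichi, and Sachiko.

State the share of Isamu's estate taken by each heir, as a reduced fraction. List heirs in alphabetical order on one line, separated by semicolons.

Ryo 1

Only one parent, Ryo, survives, so Ryo takes the entire estate. The siblings take nothing because a surviving parent has priority.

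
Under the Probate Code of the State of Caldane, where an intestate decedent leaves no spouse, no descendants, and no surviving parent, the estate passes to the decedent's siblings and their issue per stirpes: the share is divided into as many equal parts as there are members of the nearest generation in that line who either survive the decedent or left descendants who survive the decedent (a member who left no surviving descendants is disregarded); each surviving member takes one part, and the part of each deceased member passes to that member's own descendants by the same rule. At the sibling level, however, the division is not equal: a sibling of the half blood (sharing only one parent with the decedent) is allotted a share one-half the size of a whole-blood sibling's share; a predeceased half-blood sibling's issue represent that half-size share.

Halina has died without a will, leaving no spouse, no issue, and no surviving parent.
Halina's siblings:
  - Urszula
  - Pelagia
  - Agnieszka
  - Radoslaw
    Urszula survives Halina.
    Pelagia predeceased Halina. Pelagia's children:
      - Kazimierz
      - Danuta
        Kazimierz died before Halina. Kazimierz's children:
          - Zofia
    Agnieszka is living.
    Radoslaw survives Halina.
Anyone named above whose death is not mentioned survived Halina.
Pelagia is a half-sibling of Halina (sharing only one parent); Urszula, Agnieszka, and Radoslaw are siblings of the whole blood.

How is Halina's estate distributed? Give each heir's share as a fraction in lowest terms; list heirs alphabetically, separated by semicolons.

No spouse, descendants, or parent survives, so the estate passes to Halina's siblings per stirpes.
Half-blood siblings count for one-half the weight of whole-blood siblings at the initial division.
Dividing 1 in proportion to weights (total weight 7/2): Urszula (weight 1) → 2/7; Pelagia (weight 1/2) → 1/7; Agnieszka (weight 1) → 2/7; Radoslaw (weight 1) → 2/7.
Urszula is living and takes 2/7.
Pelagia predeceased; the 1/7 allotted to Pelagia's branch passes to Pelagia's issue by representation.
The 1/7 is divided into 2 equal shares of 1/14 among Kazimierz, Danuta.
Kazimierz predeceased; the 1/14 allotted to Kazimierz's branch passes to Kazimierz's issue by representation.
Zofia is the sole taker at this level and receives the full 1/14.
Danuta is living and takes 1/14.
Agnieszka is living and takes 2/7.
Radoslaw is living and takes 2/7.

Agnieszka 2/7; Danuta 1/14; Radoslaw 2/7; Urszula 2/7; Zofia 1/14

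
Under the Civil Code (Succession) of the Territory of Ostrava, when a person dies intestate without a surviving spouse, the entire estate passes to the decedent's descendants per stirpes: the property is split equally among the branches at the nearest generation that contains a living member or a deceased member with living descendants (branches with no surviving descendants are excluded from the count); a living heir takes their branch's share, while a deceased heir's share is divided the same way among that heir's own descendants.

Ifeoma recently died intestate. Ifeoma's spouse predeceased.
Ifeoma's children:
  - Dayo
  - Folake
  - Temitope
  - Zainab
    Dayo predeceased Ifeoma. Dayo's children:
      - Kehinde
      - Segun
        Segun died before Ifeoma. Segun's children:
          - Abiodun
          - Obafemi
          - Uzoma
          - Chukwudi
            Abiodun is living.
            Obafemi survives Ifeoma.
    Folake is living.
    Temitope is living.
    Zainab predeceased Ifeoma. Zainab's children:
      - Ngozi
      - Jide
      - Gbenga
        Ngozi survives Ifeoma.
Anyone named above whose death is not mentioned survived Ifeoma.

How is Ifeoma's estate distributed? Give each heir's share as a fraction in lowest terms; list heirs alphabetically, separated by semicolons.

There is no surviving spouse, so the entire estate passes to Ifeoma's descendants per stirpes.
The estate is divided into 4 equal shares of 1/4 among Dayo, Folake, Temitope, Zainab.
Dayo predeceased; the 1/4 allotted to Dayo's branch passes to Dayo's issue by representation.
The 1/4 is divided into 2 equal shares of 1/8 among Kehinde, Segun.
Kehinde is living and takes 1/8.
Segun predeceased; the 1/8 allotted to Segun's branch passes to Segun's issue by representation.
The 1/8 is divided into 4 equal shares of 1/32 among Abiodun, Obafemi, Uzoma, Chukwudi.
Abiodun is living and takes 1/32.
Obafemi is living and takes 1/32.
Uzoma is living and takes 1/32.
Chukwudi is living and takes 1/32.
Folake is living and takes 1/4.
Temitope is living and takes 1/4.
Zainab predeceased; the 1/4 allotted to Zainab's branch passes to Zainab's issue by representation.
The 1/4 is divided into 3 equal shares of 1/12 among Ngozi, Jide, Gbenga.
Ngozi is living and takes 1/12.
Jide is living and takes 1/12.
Gbenga is living and takes 1/12.

Abiodun 1/32; Chukwudi 1/32; Folake 1/4; Gbenga 1/12; Jide 1/12; Kehinde 1/8; Ngozi 1/12; Obafemi 1/32; Temitope 1/4; Uzoma 1/32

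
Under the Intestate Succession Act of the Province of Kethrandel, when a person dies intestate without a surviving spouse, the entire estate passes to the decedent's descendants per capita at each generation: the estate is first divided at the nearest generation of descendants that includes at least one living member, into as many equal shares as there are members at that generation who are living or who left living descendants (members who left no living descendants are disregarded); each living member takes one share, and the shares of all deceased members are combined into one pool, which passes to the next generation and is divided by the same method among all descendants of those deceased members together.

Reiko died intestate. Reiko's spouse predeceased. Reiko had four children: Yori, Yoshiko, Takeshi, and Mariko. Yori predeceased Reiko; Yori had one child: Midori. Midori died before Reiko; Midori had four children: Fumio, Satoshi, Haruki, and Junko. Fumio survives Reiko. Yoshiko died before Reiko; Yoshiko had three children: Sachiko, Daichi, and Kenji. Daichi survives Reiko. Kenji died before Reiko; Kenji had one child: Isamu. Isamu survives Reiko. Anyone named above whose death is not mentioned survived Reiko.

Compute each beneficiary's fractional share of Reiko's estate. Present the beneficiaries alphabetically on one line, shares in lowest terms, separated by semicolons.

Daichi 1/8; Fumio 1/20; Haruki 1/20; Isamu 1/20; Junko 1/20; Mariko 1/4; Sachiko 1/8; Satoshi 1/20; Takeshi 1/4

There is no surviving spouse, so the entire estate passes to Reiko's descendants per capita at each generation.
At generation 1 (Yori, Yoshiko, Takeshi, Mariko) there are 4 shares of (1)/4 = 1/4 each.
Living: Takeshi and Mariko — each takes 1/4.
Deceased: Yori and Yoshiko. Their combined 1/2 is pooled and carried to generation 2.
At generation 2 (Midori, Sachiko, Daichi, Kenji) there are 4 shares of (1/2)/4 = 1/8 each.
Living: Sachiko and Daichi — each takes 1/8.
Deceased: Midori and Kenji. Their combined 1/4 is pooled and carried to generation 3.
At generation 3 (Fumio, Satoshi, Haruki, Junko, Isamu) there are 5 shares of (1/4)/5 = 1/20 each.
Living: Fumio, Satoshi, Haruki, Junko, and Isamu — each takes 1/20.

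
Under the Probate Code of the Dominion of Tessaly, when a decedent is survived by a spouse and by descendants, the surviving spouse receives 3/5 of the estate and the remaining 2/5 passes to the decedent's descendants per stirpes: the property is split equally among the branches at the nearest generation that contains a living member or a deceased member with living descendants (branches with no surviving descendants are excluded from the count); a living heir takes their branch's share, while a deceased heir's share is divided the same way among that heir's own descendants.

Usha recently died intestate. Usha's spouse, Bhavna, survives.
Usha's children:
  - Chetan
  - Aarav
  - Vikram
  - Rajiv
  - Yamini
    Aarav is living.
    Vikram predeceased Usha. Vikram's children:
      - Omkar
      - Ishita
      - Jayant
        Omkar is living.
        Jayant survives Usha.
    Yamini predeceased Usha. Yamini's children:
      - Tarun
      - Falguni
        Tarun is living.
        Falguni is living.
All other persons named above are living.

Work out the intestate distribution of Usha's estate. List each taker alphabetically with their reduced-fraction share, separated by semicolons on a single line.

Bhavna, as surviving spouse, takes 3/5.
The remaining 2/5 passes to Usha's descendants per stirpes.
The 2/5 is divided into 5 equal shares of 2/25 among Chetan, Aarav, Vikram, Rajiv, Yamini.
Chetan is living and takes 2/25.
Aarav is living and takes 2/25.
Vikram predeceased; the 2/25 allotted to Vikram's branch passes to Vikram's issue by representation.
The 2/25 is divided into 3 equal shares of 2/75 among Omkar, Ishita, Jayant.
Omkar is living and takes 2/75.
Ishita is living and takes 2/75.
Jayant is living and takes 2/75.
Rajiv is living and takes 2/25.
Yamini predeceased; the 2/25 allotted to Yamini's branch passes to Yamini's issue by representation.
The 2/25 is divided into 2 equal shares of 1/25 among Tarun, Falguni.
Tarun is living and takes 1/25.
Falguni is living and takes 1/25.

Aarav 2/25; Bhavna 3/5; Chetan 2/25; Falguni 1/25; Ishita 2/75; Jayant 2/75; Omkar 2/75; Rajiv 2/25; Tarun 1/25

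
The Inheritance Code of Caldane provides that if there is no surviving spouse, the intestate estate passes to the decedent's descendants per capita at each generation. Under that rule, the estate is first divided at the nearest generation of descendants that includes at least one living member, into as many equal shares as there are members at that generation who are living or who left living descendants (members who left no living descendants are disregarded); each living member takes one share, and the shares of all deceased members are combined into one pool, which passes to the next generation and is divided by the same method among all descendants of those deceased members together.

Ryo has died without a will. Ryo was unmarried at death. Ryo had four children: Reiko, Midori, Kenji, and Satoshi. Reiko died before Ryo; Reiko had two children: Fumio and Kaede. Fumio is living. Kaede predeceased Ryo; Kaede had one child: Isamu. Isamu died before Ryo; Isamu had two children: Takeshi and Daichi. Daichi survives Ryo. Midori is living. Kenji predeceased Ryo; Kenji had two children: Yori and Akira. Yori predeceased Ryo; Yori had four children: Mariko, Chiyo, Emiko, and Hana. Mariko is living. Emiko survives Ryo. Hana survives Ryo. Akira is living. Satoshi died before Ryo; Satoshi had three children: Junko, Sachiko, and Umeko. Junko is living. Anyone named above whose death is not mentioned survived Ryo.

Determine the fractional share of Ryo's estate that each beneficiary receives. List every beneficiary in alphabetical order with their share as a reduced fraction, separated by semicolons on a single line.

Akira 3/28; Chiyo 3/70; Daichi 3/140; Emiko 3/70; Fumio 3/28; Hana 3/70; Junko 3/28; Mariko 3/70; Midori 1/4; Sachiko 3/28; Takeshi 3/140; Umeko 3/28

There is no surviving spouse, so the entire estate passes to Ryo's descendants per capita at each generation.
At generation 1 (Reiko, Midori, Kenji, Satoshi) there are 4 shares of (1)/4 = 1/4 each.
Living: Midori — each takes 1/4.
Deceased: Reiko, Kenji, and Satoshi. Their combined 3/4 is pooled and carried to generation 2.
At generation 2 (Fumio, Kaede, Yori, Akira, Junko, Sachiko, Umeko) there are 7 shares of (3/4)/7 = 3/28 each.
Living: Fumio, Akira, Junko, Sachiko, and Umeko — each takes 3/28.
Deceased: Kaede and Yori. Their combined 3/14 is pooled and carried to generation 3.
At generation 3 (Isamu, Mariko, Chiyo, Emiko, Hana) there are 5 shares of (3/14)/5 = 3/70 each.
Living: Mariko, Chiyo, Emiko, and Hana — each takes 3/70.
Deceased: Isamu. That 3/70 share is carried to generation 4.
At generation 4 (Takeshi, Daichi) there are 2 shares of (3/70)/2 = 3/140 each.
Living: Takeshi and Daichi — each takes 3/140.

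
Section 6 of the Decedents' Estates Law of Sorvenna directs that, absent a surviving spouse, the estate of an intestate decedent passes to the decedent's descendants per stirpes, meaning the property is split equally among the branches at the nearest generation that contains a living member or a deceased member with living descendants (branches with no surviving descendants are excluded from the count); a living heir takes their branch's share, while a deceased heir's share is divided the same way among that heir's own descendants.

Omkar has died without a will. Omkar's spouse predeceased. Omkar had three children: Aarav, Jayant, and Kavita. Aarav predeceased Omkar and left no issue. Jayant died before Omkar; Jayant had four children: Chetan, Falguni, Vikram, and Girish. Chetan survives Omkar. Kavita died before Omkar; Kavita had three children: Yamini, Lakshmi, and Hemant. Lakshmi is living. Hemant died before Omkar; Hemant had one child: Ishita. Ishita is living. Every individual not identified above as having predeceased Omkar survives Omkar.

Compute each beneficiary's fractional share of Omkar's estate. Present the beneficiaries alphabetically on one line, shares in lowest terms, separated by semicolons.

There is no surviving spouse, so the entire estate passes to Omkar's descendants per stirpes.
Aarav left no surviving issue, so that branch lapses and is disregarded.
The estate is divided into 2 equal shares of 1/2 among Jayant, Kavita.
Jayant predeceased; the 1/2 allotted to Jayant's branch passes to Jayant's issue by representation.
The 1/2 is divided into 4 equal shares of 1/8 among Chetan, Falguni, Vikram, Girish.
Chetan is living and takes 1/8.
Falguni is living and takes 1/8.
Vikram is living and takes 1/8.
Girish is living and takes 1/8.
Kavita predeceased; the 1/2 allotted to Kavita's branch passes to Kavita's issue by representation.
The 1/2 is divided into 3 equal shares of 1/6 among Yamini, Lakshmi, Hemant.
Yamini is living and takes 1/6.
Lakshmi is living and takes 1/6.
Hemant predeceased; the 1/6 allotted to Hemant's branch passes to Hemant's issue by representation.
Ishita is the sole taker at this level and receives the full 1/6.

Chetan 1/8; Falguni 1/8; Girish 1/8; Ishita 1/6; Lakshmi 1/6; Vikram 1/8; Yamini 1/6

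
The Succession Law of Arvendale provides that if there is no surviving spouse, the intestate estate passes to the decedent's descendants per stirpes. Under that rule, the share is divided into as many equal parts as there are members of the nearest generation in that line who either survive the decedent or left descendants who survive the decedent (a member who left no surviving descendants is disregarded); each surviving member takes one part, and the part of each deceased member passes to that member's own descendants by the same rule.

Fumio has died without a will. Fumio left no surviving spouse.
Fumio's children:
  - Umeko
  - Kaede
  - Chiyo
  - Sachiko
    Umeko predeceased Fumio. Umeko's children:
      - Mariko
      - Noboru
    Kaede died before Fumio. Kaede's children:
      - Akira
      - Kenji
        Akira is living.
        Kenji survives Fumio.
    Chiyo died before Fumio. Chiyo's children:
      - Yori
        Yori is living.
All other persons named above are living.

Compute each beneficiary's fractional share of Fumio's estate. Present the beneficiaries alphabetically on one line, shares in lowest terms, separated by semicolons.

Akira 1/8; Kenji 1/8; Mariko 1/8; Noboru 1/8; Sachiko 1/4; Yori 1/4

There is no surviving spouse, so the entire estate passes to Fumio's descendants per stirpes.
The estate is divided into 4 equal shares of 1/4 among Umeko, Kaede, Chiyo, Sachiko.
Umeko predeceased; the 1/4 allotted to Umeko's branch passes to Umeko's issue by representation.
The 1/4 is divided into 2 equal shares of 1/8 among Mariko, Noboru.
Mariko is living and takes 1/8.
Noboru is living and takes 1/8.
Kaede predeceased; the 1/4 allotted to Kaede's branch passes to Kaede's issue by representation.
The 1/4 is divided into 2 equal shares of 1/8 among Akira, Kenji.
Akira is living and takes 1/8.
Kenji is living and takes 1/8.
Chiyo predeceased; the 1/4 allotted to Chiyo's branch passes to Chiyo's issue by representation.
Yori is the sole taker at this level and receives the full 1/4.
Sachiko is living and takes 1/4.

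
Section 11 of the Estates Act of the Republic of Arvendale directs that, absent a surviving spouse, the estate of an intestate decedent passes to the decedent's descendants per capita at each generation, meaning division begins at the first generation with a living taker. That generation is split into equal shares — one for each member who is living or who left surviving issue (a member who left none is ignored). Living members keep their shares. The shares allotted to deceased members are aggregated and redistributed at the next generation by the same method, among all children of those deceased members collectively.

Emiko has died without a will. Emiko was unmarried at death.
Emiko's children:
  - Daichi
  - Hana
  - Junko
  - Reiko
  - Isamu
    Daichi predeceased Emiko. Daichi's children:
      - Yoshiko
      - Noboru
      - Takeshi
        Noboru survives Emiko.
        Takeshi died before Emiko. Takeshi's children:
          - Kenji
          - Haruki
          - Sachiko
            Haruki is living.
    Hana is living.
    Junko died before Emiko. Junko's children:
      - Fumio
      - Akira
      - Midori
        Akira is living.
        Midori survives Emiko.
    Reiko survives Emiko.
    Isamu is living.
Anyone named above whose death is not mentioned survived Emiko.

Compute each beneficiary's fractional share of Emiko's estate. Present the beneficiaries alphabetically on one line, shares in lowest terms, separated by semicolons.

There is no surviving spouse, so the entire estate passes to Emiko's descendants per capita at each generation.
At generation 1 (Daichi, Hana, Junko, Reiko, Isamu) there are 5 shares of (1)/5 = 1/5 each.
Living: Hana, Reiko, and Isamu — each takes 1/5.
Deceased: Daichi and Junko. Their combined 2/5 is pooled and carried to generation 2.
At generation 2 (Yoshiko, Noboru, Takeshi, Fumio, Akira, Midori) there are 6 shares of (2/5)/6 = 1/15 each.
Living: Yoshiko, Noboru, Fumio, Akira, and Midori — each takes 1/15.
Deceased: Takeshi. That 1/15 share is carried to generation 3.
At generation 3 (Kenji, Haruki, Sachiko) there are 3 shares of (1/15)/3 = 1/45 each.
Living: Kenji, Haruki, and Sachiko — each takes 1/45.

Akira 1/15; Fumio 1/15; Hana 1/5; Haruki 1/45; Isamu 1/5; Kenji 1/45; Midori 1/15; Noboru 1/15; Reiko 1/5; Sachiko 1/45; Yoshiko 1/15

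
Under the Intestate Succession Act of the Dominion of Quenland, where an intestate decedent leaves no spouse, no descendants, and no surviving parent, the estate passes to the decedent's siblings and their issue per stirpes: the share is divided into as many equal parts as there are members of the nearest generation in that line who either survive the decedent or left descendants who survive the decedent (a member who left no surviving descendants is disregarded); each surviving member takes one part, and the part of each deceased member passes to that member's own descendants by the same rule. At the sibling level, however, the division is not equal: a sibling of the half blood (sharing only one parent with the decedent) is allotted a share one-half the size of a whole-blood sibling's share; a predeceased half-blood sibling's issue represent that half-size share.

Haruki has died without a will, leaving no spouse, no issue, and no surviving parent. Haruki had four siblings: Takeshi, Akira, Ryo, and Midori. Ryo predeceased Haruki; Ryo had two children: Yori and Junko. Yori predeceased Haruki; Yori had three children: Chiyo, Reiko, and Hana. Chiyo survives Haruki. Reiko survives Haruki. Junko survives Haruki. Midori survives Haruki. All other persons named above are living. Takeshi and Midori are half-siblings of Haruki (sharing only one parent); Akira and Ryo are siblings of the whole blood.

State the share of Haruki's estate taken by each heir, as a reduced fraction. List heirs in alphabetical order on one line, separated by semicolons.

Akira 1/3; Chiyo 1/18; Hana 1/18; Junko 1/6; Midori 1/6; Reiko 1/18; Takeshi 1/6

No spouse, descendants, or parent survives, so the estate passes to Haruki's siblings per stirpes.
Half-blood siblings count for one-half the weight of whole-blood siblings at the initial division.
Dividing 1 in proportion to weights (total weight 3): Takeshi (weight 1/2) → 1/6; Akira (weight 1) → 1/3; Ryo (weight 1) → 1/3; Midori (weight 1/2) → 1/6.
Takeshi is living and takes 1/6.
Akira is living and takes 1/3.
Ryo predeceased; the 1/3 allotted to Ryo's branch passes to Ryo's issue by representation.
The 1/3 is divided into 2 equal shares of 1/6 among Yori, Junko.
Yori predeceased; the 1/6 allotted to Yori's branch passes to Yori's issue by representation.
The 1/6 is divided into 3 equal shares of 1/18 among Chiyo, Reiko, Hana.
Chiyo is living and takes 1/18.
Reiko is living and takes 1/18.
Hana is living and takes 1/18.
Junko is living and takes 1/6.
Midori is living and takes 1/6.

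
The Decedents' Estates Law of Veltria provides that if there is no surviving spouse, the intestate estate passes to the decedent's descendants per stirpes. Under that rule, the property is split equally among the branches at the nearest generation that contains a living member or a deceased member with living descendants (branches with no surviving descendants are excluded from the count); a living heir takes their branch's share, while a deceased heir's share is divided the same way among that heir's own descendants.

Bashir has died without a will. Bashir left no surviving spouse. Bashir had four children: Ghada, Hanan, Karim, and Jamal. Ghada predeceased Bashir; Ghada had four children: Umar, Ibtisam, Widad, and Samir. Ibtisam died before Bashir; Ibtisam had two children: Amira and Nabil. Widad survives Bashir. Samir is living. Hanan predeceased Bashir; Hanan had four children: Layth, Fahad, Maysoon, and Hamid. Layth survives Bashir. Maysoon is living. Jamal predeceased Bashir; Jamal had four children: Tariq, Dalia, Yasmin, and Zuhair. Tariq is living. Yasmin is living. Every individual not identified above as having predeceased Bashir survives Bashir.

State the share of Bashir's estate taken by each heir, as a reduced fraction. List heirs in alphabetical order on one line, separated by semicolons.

There is no surviving spouse, so the entire estate passes to Bashir's descendants per stirpes.
The estate is divided into 4 equal shares of 1/4 among Ghada, Hanan, Karim, Jamal.
Ghada predeceased; the 1/4 allotted to Ghada's branch passes to Ghada's issue by representation.
The 1/4 is divided into 4 equal shares of 1/16 among Umar, Ibtisam, Widad, Samir.
Umar is living and takes 1/16.
Ibtisam predeceased; the 1/16 allotted to Ibtisam's branch passes to Ibtisam's issue by representation.
The 1/16 is divided into 2 equal shares of 1/32 among Amira, Nabil.
Amira is living and takes 1/32.
Nabil is living and takes 1/32.
Widad is living and takes 1/16.
Samir is living and takes 1/16.
Hanan predeceased; the 1/4 allotted to Hanan's branch passes to Hanan's issue by representation.
The 1/4 is divided into 4 equal shares of 1/16 among Layth, Fahad, Maysoon, Hamid.
Layth is living and takes 1/16.
Fahad is living and takes 1/16.
Maysoon is living and takes 1/16.
Hamid is living and takes 1/16.
Karim is living and takes 1/4.
Jamal predeceased; the 1/4 allotted to Jamal's branch passes to Jamal's issue by representation.
The 1/4 is divided into 4 equal shares of 1/16 among Tariq, Dalia, Yasmin, Zuhair.
Tariq is living and takes 1/16.
Dalia is living and takes 1/16.
Yasmin is living and takes 1/16.
Zuhair is living and takes 1/16.

Amira 1/32; Dalia 1/16; Fahad 1/16; Hamid 1/16; Karim 1/4; Layth 1/16; Maysoon 1/16; Nabil 1/32; Samir 1/16; Tariq 1/16; Umar 1/16; Widad 1/16; Yasmin 1/16; Zuhair 1/16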